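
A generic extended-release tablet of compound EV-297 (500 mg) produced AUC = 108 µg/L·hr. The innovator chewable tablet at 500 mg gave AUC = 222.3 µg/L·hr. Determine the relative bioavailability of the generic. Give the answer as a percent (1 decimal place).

F_rel = (AUC_test/D_test) / (AUC_ref/D_ref)
      = (108/500) / (222.3/500)
      = 0.216 / 0.4446 = 0.4858 = 48.58%

F_rel = 48.6%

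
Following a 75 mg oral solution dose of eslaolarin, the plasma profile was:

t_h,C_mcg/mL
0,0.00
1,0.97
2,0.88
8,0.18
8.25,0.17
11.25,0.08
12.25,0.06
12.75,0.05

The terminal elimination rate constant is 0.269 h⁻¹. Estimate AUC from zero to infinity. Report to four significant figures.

AUC = 5.292 mcg/mL·h

Trapezoidal AUC_0→12.75:
  [0→1]: (0.00+0.97)/2 × 1 = 0.485
  [1→2]: (0.97+0.88)/2 × 1 = 0.925
  [2→8]: (0.88+0.18)/2 × 6 = 3.18
  [8→8.25]: (0.18+0.17)/2 × 0.25 = 0.04375
  [8.25→11.25]: (0.17+0.08)/2 × 3 = 0.375
  [11.25→12.25]: (0.08+0.06)/2 × 1 = 0.07
  [12.25→12.75]: (0.06+0.05)/2 × 0.5 = 0.0275
  Sum = 5.10625 mcg/mL·h
Extrapolated tail: C_last / k_e = 0.05 / 0.269 = 0.186
AUC_0→∞ = 5.10625 + 0.186 = 5.29225 mcg/mL·h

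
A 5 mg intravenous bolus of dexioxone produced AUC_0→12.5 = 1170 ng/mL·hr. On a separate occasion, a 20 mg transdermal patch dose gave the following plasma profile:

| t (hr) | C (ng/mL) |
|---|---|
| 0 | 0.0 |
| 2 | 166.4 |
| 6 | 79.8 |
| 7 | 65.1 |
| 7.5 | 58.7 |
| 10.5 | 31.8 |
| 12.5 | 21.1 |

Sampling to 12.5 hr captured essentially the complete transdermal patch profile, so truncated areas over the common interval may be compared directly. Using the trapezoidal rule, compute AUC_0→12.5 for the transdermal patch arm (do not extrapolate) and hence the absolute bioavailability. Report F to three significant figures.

F = 0.203

Trapezoidal AUC_0→12.5 (transdermal patch):
  [0→2]: (0.0+166.4)/2 × 2 = 166.4
  [2→6]: (166.4+79.8)/2 × 4 = 492.4
  [6→7]: (79.8+65.1)/2 × 1 = 72.45
  [7→7.5]: (65.1+58.7)/2 × 0.5 = 30.95
  [7.5→10.5]: (58.7+31.8)/2 × 3 = 135.75
  [10.5→12.5]: (31.8+21.1)/2 × 2 = 52.9
  Sum = 950.85 ng/mL·hr
F = (AUC_ev/D_ev)/(AUC_iv/D_iv) = (950.85/20)/(1170/5) = 47.5425/234 = 0.2032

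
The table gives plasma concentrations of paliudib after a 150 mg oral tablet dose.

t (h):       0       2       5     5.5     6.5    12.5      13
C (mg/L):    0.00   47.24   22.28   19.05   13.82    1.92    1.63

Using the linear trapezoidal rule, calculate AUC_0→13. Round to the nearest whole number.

AUC = 226 mg/L·h

Trapezoidal AUC_0→13:
  [0→2]: (0.00+47.24)/2 × 2 = 47.24
  [2→5]: (47.24+22.28)/2 × 3 = 104.28
  [5→5.5]: (22.28+19.05)/2 × 0.5 = 10.3325
  [5.5→6.5]: (19.05+13.82)/2 × 1 = 16.435
  [6.5→12.5]: (13.82+1.92)/2 × 6 = 47.22
  [12.5→13]: (1.92+1.63)/2 × 0.5 = 0.8875
  Sum = 226.395 mg/L·h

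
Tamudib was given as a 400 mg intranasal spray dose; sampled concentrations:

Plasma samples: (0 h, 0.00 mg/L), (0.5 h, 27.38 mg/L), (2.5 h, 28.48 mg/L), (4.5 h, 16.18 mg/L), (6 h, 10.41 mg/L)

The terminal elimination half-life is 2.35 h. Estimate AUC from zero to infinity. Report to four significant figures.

AUC = 162.6 mg/L·h

Trapezoidal AUC_0→6:
  [0→0.5]: (0.00+27.38)/2 × 0.5 = 6.845
  [0.5→2.5]: (27.38+28.48)/2 × 2 = 55.86
  [2.5→4.5]: (28.48+16.18)/2 × 2 = 44.66
  [4.5→6]: (16.18+10.41)/2 × 1.5 = 19.9425
  Sum = 127.3075 mg/L·h
k_e = ln2 / t½ = 0.693147 / 2.35 = 0.2950 h^-1
Extrapolated tail: C_last / k_e = 10.41 / 0.295 = 35.288
AUC_0→∞ = 127.3075 + 35.288 = 162.5955 mg/L·h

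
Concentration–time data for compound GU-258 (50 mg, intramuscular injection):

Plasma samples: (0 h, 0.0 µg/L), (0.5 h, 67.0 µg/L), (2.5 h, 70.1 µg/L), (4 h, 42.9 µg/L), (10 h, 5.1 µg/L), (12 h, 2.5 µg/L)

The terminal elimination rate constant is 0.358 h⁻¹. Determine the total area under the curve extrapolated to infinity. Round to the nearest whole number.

AUC = 397 µg/L·h

Trapezoidal AUC_0→12:
  [0→0.5]: (0.0+67.0)/2 × 0.5 = 16.75
  [0.5→2.5]: (67.0+70.1)/2 × 2 = 137.1
  [2.5→4]: (70.1+42.9)/2 × 1.5 = 84.75
  [4→10]: (42.9+5.1)/2 × 6 = 144.0
  [10→12]: (5.1+2.5)/2 × 2 = 7.6
  Sum = 390.2 µg/L·h
Extrapolated tail: C_last / k_e = 2.5 / 0.358 = 6.983
AUC_0→∞ = 390.2 + 6.983 = 397.183 µg/L·h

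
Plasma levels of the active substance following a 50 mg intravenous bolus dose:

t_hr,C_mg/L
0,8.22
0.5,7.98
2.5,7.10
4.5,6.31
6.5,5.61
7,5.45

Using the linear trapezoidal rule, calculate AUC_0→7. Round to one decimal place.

Trapezoidal AUC_0→7:
  [0→0.5]: (8.22+7.98)/2 × 0.5 = 4.05
  [0.5→2.5]: (7.98+7.10)/2 × 2 = 15.08
  [2.5→4.5]: (7.10+6.31)/2 × 2 = 13.41
  [4.5→6.5]: (6.31+5.61)/2 × 2 = 11.92
  [6.5→7]: (5.61+5.45)/2 × 0.5 = 2.765
  Sum = 47.225 mg/L·hr

AUC = 47.2 mg/L·hr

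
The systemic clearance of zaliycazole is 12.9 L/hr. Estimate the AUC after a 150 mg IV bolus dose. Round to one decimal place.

AUC = 11.6 mg/L·hr

AUC_0→∞ = Dose_iv / CL
        = 150 / 12.9 = 11.6279 mg/L·hr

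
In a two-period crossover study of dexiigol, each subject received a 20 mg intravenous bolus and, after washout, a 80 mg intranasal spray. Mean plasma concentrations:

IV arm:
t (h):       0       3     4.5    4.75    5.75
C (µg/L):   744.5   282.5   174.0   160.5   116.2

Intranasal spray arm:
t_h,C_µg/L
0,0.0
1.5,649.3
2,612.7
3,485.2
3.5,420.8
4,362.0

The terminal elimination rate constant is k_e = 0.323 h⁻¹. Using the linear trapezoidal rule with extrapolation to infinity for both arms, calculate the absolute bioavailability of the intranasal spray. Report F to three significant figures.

Trapezoidal AUC_0→5.75 (IV):
  [0→3]: (744.5+282.5)/2 × 3 = 1540.5
  [3→4.5]: (282.5+174.0)/2 × 1.5 = 342.375
  [4.5→4.75]: (174.0+160.5)/2 × 0.25 = 41.8125
  [4.75→5.75]: (160.5+116.2)/2 × 1 = 138.35
  Sum = 2063.0375 µg/L·h
IV tail: 116.2/0.323 = 359.752; AUC_iv,0→∞ = 2063.0375 + 359.752 = 2422.7895 µg/L·h
Trapezoidal AUC_0→4 (intranasal spray):
  [0→1.5]: (0.0+649.3)/2 × 1.5 = 486.975
  [1.5→2]: (649.3+612.7)/2 × 0.5 = 315.5
  [2→3]: (612.7+485.2)/2 × 1 = 548.95
  [3→3.5]: (485.2+420.8)/2 × 0.5 = 226.5
  [3.5→4]: (420.8+362.0)/2 × 0.5 = 195.7
  Sum = 1773.625 µg/L·h
intranasal spray tail: 362.0/0.323 = 1120.743; AUC_ev,0→∞ = 1773.625 + 1120.743 = 2894.368 µg/L·h
F = (AUC_ev/D_ev)/(AUC_iv/D_iv) = (2894.368/80)/(2422.7895/20) = 36.1796/121.139 = 0.2987

F = 0.299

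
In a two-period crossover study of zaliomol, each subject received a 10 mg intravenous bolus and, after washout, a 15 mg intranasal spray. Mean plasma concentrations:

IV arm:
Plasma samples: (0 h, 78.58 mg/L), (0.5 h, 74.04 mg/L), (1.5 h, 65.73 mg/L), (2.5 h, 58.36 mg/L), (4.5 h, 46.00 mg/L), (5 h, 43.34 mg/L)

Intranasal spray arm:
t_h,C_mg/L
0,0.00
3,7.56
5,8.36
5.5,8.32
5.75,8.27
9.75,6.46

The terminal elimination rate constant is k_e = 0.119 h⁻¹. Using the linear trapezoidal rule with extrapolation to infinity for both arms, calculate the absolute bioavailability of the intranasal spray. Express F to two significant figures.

F = 0.12

Trapezoidal AUC_0→5 (IV):
  [0→0.5]: (78.58+74.04)/2 × 0.5 = 38.155
  [0.5→1.5]: (74.04+65.73)/2 × 1 = 69.885
  [1.5→2.5]: (65.73+58.36)/2 × 1 = 62.045
  [2.5→4.5]: (58.36+46.00)/2 × 2 = 104.36
  [4.5→5]: (46.00+43.34)/2 × 0.5 = 22.335
  Sum = 296.78 mg/L·h
IV tail: 43.34/0.119 = 364.202; AUC_iv,0→∞ = 296.78 + 364.202 = 660.982 mg/L·h
Trapezoidal AUC_0→9.75 (intranasal spray):
  [0→3]: (0.00+7.56)/2 × 3 = 11.34
  [3→5]: (7.56+8.36)/2 × 2 = 15.92
  [5→5.5]: (8.36+8.32)/2 × 0.5 = 4.17
  [5.5→5.75]: (8.32+8.27)/2 × 0.25 = 2.07375
  [5.75→9.75]: (8.27+6.46)/2 × 4 = 29.46
  Sum = 62.96375 mg/L·h
intranasal spray tail: 6.46/0.119 = 54.286; AUC_ev,0→∞ = 62.96375 + 54.286 = 117.24975 mg/L·h
F = (AUC_ev/D_ev)/(AUC_iv/D_iv) = (117.24975/15)/(660.982/10) = 7.81665/66.0982 = 0.1183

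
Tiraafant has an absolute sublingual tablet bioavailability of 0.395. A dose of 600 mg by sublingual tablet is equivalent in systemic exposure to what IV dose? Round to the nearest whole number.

D_iv = 237 mg

Systemic exposure from an extravascular dose = F × D_ev, so the equivalent IV dose is F × D_ev.
D_iv = F × D_ev = 0.395 × 600 = 237 mg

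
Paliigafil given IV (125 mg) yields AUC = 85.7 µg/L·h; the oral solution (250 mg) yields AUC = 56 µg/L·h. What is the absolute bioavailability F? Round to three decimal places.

F = (AUC_ev / D_ev) / (AUC_iv / D_iv)
  = (56/250) / (85.7/125)
  = 0.224 / 0.6856 = 0.3267

F = 0.327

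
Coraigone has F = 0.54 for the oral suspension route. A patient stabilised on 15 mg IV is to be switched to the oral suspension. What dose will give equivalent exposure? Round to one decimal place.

D_oral = 27.8 mg

For equal systemic exposure: F × D_ev = D_iv
D_ev = D_iv / F = 15 / 0.54 = 27.7778 mg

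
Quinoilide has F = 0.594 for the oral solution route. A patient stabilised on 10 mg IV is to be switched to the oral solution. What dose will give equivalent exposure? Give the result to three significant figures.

For equal systemic exposure: F × D_ev = D_iv
D_ev = D_iv / F = 10 / 0.594 = 16.835 mg

D_oral = 16.8 mg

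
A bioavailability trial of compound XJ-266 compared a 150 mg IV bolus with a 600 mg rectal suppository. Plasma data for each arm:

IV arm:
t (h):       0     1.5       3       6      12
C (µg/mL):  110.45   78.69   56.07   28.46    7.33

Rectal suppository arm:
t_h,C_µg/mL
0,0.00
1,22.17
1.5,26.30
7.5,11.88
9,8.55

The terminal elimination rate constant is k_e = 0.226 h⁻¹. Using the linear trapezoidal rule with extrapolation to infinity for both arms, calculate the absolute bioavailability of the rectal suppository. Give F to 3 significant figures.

Trapezoidal AUC_0→12 (IV):
  [0→1.5]: (110.45+78.69)/2 × 1.5 = 141.855
  [1.5→3]: (78.69+56.07)/2 × 1.5 = 101.07
  [3→6]: (56.07+28.46)/2 × 3 = 126.795
  [6→12]: (28.46+7.33)/2 × 6 = 107.37
  Sum = 477.09 µg/mL·h
IV tail: 7.33/0.226 = 32.434; AUC_iv,0→∞ = 477.09 + 32.434 = 509.524 µg/mL·h
Trapezoidal AUC_0→9 (rectal suppository):
  [0→1]: (0.00+22.17)/2 × 1 = 11.085
  [1→1.5]: (22.17+26.30)/2 × 0.5 = 12.1175
  [1.5→7.5]: (26.30+11.88)/2 × 6 = 114.54
  [7.5→9]: (11.88+8.55)/2 × 1.5 = 15.3225
  Sum = 153.065 µg/mL·h
rectal suppository tail: 8.55/0.226 = 37.832; AUC_ev,0→∞ = 153.065 + 37.832 = 190.897 µg/mL·h
F = (AUC_ev/D_ev)/(AUC_iv/D_iv) = (190.897/600)/(509.524/150) = 0.318162/3.39683 = 0.0937

F = 0.0937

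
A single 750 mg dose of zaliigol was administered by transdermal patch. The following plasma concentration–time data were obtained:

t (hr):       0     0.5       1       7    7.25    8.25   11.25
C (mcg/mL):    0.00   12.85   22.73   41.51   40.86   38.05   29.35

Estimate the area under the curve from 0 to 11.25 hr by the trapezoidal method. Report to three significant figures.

AUC = 356 mcg/mL·hr

Trapezoidal AUC_0→11.25:
  [0→0.5]: (0.00+12.85)/2 × 0.5 = 3.2125
  [0.5→1]: (12.85+22.73)/2 × 0.5 = 8.895
  [1→7]: (22.73+41.51)/2 × 6 = 192.72
  [7→7.25]: (41.51+40.86)/2 × 0.25 = 10.29625
  [7.25→8.25]: (40.86+38.05)/2 × 1 = 39.455
  [8.25→11.25]: (38.05+29.35)/2 × 3 = 101.1
  Sum = 355.67875 mcg/mL·hr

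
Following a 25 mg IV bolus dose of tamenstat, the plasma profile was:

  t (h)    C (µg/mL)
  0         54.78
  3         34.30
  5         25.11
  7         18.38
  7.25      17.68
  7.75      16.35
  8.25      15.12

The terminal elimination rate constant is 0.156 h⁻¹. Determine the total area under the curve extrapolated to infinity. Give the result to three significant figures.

AUC = 354 µg/mL·h

Trapezoidal AUC_0→8.25:
  [0→3]: (54.78+34.30)/2 × 3 = 133.62
  [3→5]: (34.30+25.11)/2 × 2 = 59.41
  [5→7]: (25.11+18.38)/2 × 2 = 43.49
  [7→7.25]: (18.38+17.68)/2 × 0.25 = 4.5075
  [7.25→7.75]: (17.68+16.35)/2 × 0.5 = 8.5075
  [7.75→8.25]: (16.35+15.12)/2 × 0.5 = 7.8675
  Sum = 257.4025 µg/mL·h
Extrapolated tail: C_last / k_e = 15.12 / 0.156 = 96.923
AUC_0→∞ = 257.4025 + 96.923 = 354.3255 µg/mL·h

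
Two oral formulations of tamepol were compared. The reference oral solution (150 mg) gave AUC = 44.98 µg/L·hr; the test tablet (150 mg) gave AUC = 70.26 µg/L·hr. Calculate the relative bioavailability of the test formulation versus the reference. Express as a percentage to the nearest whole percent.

F_rel = 156%

F_rel = (AUC_test/D_test) / (AUC_ref/D_ref)
      = (70.26/150) / (44.98/150)
      = 0.4684 / 0.299867 = 1.5620 = 156.20%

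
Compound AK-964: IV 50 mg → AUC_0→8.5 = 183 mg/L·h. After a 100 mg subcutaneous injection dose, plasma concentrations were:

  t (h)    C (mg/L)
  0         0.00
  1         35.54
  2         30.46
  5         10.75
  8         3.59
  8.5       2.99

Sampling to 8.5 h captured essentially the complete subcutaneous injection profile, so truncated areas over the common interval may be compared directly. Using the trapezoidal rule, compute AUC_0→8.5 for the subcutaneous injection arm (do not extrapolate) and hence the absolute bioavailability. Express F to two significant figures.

F = 0.37

Trapezoidal AUC_0→8.5 (subcutaneous injection):
  [0→1]: (0.00+35.54)/2 × 1 = 17.77
  [1→2]: (35.54+30.46)/2 × 1 = 33.0
  [2→5]: (30.46+10.75)/2 × 3 = 61.815
  [5→8]: (10.75+3.59)/2 × 3 = 21.51
  [8→8.5]: (3.59+2.99)/2 × 0.5 = 1.645
  Sum = 135.74 mg/L·h
F = (AUC_ev/D_ev)/(AUC_iv/D_iv) = (135.74/100)/(183/50) = 1.3574/3.66 = 0.3709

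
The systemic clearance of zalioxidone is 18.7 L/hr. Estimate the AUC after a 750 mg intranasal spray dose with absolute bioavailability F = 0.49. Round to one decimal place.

AUC = 19.7 mg/L·hr

AUC_0→∞ = F × Dose / CL
        = 0.49 × 750 / 18.7 = 19.6524 mg/L·hr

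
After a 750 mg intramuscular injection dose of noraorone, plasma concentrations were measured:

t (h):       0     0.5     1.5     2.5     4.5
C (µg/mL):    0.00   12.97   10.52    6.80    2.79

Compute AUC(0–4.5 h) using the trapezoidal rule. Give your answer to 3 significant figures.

Trapezoidal AUC_0→4.5:
  [0→0.5]: (0.00+12.97)/2 × 0.5 = 3.2425
  [0.5→1.5]: (12.97+10.52)/2 × 1 = 11.745
  [1.5→2.5]: (10.52+6.80)/2 × 1 = 8.66
  [2.5→4.5]: (6.80+2.79)/2 × 2 = 9.59
  Sum = 33.2375 µg/mL·h

AUC = 33.2 µg/mL·h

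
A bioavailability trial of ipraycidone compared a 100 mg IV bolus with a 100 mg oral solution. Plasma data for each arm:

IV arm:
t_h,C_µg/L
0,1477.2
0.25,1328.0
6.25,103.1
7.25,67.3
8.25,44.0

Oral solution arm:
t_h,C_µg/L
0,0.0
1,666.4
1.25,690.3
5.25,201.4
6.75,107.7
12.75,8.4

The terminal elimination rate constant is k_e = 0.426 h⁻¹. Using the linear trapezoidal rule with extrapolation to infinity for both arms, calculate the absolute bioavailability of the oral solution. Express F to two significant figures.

Trapezoidal AUC_0→8.25 (IV):
  [0→0.25]: (1477.2+1328.0)/2 × 0.25 = 350.65
  [0.25→6.25]: (1328.0+103.1)/2 × 6 = 4293.3
  [6.25→7.25]: (103.1+67.3)/2 × 1 = 85.2
  [7.25→8.25]: (67.3+44.0)/2 × 1 = 55.65
  Sum = 4784.8 µg/L·h
IV tail: 44.0/0.426 = 103.286; AUC_iv,0→∞ = 4784.8 + 103.286 = 4888.086 µg/L·h
Trapezoidal AUC_0→12.75 (oral solution):
  [0→1]: (0.0+666.4)/2 × 1 = 333.2
  [1→1.25]: (666.4+690.3)/2 × 0.25 = 169.5875
  [1.25→5.25]: (690.3+201.4)/2 × 4 = 1783.4
  [5.25→6.75]: (201.4+107.7)/2 × 1.5 = 231.825
  [6.75→12.75]: (107.7+8.4)/2 × 6 = 348.3
  Sum = 2866.3125 µg/L·h
oral solution tail: 8.4/0.426 = 19.718; AUC_ev,0→∞ = 2866.3125 + 19.718 = 2886.0305 µg/L·h
F = (AUC_ev/D_ev)/(AUC_iv/D_iv) = (2886.0305/100)/(4888.086/100) = 28.860305/48.88086 = 0.5904

F = 0.59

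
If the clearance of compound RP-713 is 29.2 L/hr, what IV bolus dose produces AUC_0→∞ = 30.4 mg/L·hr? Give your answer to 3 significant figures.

Dose_iv = CL × AUC_0→∞
     = 29.2 × 30.4 = 887.68 mg

Dose = 888 mg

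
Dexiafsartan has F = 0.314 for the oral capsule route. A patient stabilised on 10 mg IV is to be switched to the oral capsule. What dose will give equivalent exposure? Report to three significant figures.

D_oral = 31.8 mg

For equal systemic exposure: F × D_ev = D_iv
D_ev = D_iv / F = 10 / 0.314 = 31.8471 mg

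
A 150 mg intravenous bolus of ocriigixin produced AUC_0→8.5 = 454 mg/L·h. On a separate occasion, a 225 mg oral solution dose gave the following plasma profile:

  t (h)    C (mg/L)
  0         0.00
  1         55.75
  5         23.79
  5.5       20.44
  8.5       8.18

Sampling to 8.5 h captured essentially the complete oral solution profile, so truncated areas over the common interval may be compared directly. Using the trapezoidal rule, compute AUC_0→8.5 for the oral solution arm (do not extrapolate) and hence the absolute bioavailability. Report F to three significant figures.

Trapezoidal AUC_0→8.5 (oral solution):
  [0→1]: (0.00+55.75)/2 × 1 = 27.875
  [1→5]: (55.75+23.79)/2 × 4 = 159.08
  [5→5.5]: (23.79+20.44)/2 × 0.5 = 11.0575
  [5.5→8.5]: (20.44+8.18)/2 × 3 = 42.93
  Sum = 240.9425 mg/L·h
F = (AUC_ev/D_ev)/(AUC_iv/D_iv) = (240.9425/225)/(454/150) = 1.07086/3.02667 = 0.3538

F = 0.354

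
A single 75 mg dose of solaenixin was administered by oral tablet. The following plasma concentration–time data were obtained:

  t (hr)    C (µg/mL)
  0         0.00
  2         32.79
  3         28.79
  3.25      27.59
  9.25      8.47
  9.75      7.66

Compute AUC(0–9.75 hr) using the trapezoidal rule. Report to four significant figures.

Trapezoidal AUC_0→9.75:
  [0→2]: (0.00+32.79)/2 × 2 = 32.79
  [2→3]: (32.79+28.79)/2 × 1 = 30.79
  [3→3.25]: (28.79+27.59)/2 × 0.25 = 7.0475
  [3.25→9.25]: (27.59+8.47)/2 × 6 = 108.18
  [9.25→9.75]: (8.47+7.66)/2 × 0.5 = 4.0325
  Sum = 182.84 µg/mL·hr

AUC = 182.8 µg/mL·hr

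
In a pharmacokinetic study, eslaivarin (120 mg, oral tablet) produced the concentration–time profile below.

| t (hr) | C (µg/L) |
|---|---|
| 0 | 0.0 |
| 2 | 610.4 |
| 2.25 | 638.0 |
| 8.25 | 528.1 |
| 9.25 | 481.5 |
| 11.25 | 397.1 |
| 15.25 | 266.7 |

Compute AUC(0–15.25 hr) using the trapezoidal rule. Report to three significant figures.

Trapezoidal AUC_0→15.25:
  [0→2]: (0.0+610.4)/2 × 2 = 610.4
  [2→2.25]: (610.4+638.0)/2 × 0.25 = 156.05
  [2.25→8.25]: (638.0+528.1)/2 × 6 = 3498.3
  [8.25→9.25]: (528.1+481.5)/2 × 1 = 504.8
  [9.25→11.25]: (481.5+397.1)/2 × 2 = 878.6
  [11.25→15.25]: (397.1+266.7)/2 × 4 = 1327.6
  Sum = 6975.75 µg/L·hr

AUC = 6980 µg/L·hr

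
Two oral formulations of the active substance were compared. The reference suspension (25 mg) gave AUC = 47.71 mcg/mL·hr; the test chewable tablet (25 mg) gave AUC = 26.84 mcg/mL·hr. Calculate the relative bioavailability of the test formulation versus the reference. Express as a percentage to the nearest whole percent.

F_rel = (AUC_test/D_test) / (AUC_ref/D_ref)
      = (26.84/25) / (47.71/25)
      = 1.0736 / 1.9084 = 0.5626 = 56.26%

F_rel = 56%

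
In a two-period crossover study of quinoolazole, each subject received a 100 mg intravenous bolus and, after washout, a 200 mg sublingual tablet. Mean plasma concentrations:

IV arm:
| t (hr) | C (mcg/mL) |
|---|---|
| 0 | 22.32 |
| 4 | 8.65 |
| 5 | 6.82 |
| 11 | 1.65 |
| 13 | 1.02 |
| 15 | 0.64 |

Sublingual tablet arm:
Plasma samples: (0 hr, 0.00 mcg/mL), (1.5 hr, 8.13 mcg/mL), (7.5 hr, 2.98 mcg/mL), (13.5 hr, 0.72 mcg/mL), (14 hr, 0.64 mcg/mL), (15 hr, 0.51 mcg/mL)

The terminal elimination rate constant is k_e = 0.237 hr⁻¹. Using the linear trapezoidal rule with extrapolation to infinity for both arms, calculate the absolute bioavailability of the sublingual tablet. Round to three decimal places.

F = 0.262

Trapezoidal AUC_0→15 (IV):
  [0→4]: (22.32+8.65)/2 × 4 = 61.94
  [4→5]: (8.65+6.82)/2 × 1 = 7.735
  [5→11]: (6.82+1.65)/2 × 6 = 25.41
  [11→13]: (1.65+1.02)/2 × 2 = 2.67
  [13→15]: (1.02+0.64)/2 × 2 = 1.66
  Sum = 99.415 mcg/mL·hr
IV tail: 0.64/0.237 = 2.700; AUC_iv,0→∞ = 99.415 + 2.700 = 102.115 mcg/mL·hr
Trapezoidal AUC_0→15 (sublingual tablet):
  [0→1.5]: (0.00+8.13)/2 × 1.5 = 6.0975
  [1.5→7.5]: (8.13+2.98)/2 × 6 = 33.33
  [7.5→13.5]: (2.98+0.72)/2 × 6 = 11.1
  [13.5→14]: (0.72+0.64)/2 × 0.5 = 0.34
  [14→15]: (0.64+0.51)/2 × 1 = 0.575
  Sum = 51.4425 mcg/mL·hr
sublingual tablet tail: 0.51/0.237 = 2.152; AUC_ev,0→∞ = 51.4425 + 2.152 = 53.5945 mcg/mL·hr
F = (AUC_ev/D_ev)/(AUC_iv/D_iv) = (53.5945/200)/(102.115/100) = 0.2679725/1.02115 = 0.2624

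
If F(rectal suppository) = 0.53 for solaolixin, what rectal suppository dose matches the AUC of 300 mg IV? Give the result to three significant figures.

For equal systemic exposure: F × D_ev = D_iv
D_ev = D_iv / F = 300 / 0.53 = 566.038 mg

D_rectal = 566 mg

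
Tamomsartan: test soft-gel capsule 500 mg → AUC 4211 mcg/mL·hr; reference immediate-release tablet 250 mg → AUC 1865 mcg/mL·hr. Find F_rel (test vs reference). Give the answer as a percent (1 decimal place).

F_rel = 112.9%

F_rel = (AUC_test/D_test) / (AUC_ref/D_ref)
      = (4211/500) / (1865/250)
      = 8.422 / 7.46 = 1.1290 = 112.90%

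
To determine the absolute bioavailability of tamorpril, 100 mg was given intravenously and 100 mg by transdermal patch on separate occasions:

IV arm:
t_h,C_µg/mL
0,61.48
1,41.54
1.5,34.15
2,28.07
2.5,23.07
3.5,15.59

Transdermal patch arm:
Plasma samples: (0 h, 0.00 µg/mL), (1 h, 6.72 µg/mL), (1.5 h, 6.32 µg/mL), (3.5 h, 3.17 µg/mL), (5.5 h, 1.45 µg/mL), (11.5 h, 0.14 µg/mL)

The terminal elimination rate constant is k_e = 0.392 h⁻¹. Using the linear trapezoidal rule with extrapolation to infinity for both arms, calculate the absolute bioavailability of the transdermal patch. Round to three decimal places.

F = 0.164

Trapezoidal AUC_0→3.5 (IV):
  [0→1]: (61.48+41.54)/2 × 1 = 51.51
  [1→1.5]: (41.54+34.15)/2 × 0.5 = 18.9225
  [1.5→2]: (34.15+28.07)/2 × 0.5 = 15.555
  [2→2.5]: (28.07+23.07)/2 × 0.5 = 12.785
  [2.5→3.5]: (23.07+15.59)/2 × 1 = 19.33
  Sum = 118.1025 µg/mL·h
IV tail: 15.59/0.392 = 39.770; AUC_iv,0→∞ = 118.1025 + 39.770 = 157.8725 µg/mL·h
Trapezoidal AUC_0→11.5 (transdermal patch):
  [0→1]: (0.00+6.72)/2 × 1 = 3.36
  [1→1.5]: (6.72+6.32)/2 × 0.5 = 3.26
  [1.5→3.5]: (6.32+3.17)/2 × 2 = 9.49
  [3.5→5.5]: (3.17+1.45)/2 × 2 = 4.62
  [5.5→11.5]: (1.45+0.14)/2 × 6 = 4.77
  Sum = 25.5 µg/mL·h
transdermal patch tail: 0.14/0.392 = 0.357; AUC_ev,0→∞ = 25.5 + 0.357 = 25.857 µg/mL·h
F = (AUC_ev/D_ev)/(AUC_iv/D_iv) = (25.857/100)/(157.8725/100) = 0.25857/1.578725 = 0.1638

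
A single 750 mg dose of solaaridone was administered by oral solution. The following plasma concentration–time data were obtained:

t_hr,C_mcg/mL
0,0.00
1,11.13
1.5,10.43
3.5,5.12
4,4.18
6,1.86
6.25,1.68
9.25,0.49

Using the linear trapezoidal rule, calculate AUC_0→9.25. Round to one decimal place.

Trapezoidal AUC_0→9.25:
  [0→1]: (0.00+11.13)/2 × 1 = 5.565
  [1→1.5]: (11.13+10.43)/2 × 0.5 = 5.39
  [1.5→3.5]: (10.43+5.12)/2 × 2 = 15.55
  [3.5→4]: (5.12+4.18)/2 × 0.5 = 2.325
  [4→6]: (4.18+1.86)/2 × 2 = 6.04
  [6→6.25]: (1.86+1.68)/2 × 0.25 = 0.4425
  [6.25→9.25]: (1.68+0.49)/2 × 3 = 3.255
  Sum = 38.5675 mcg/mL·hr

AUC = 38.6 mcg/mL·hr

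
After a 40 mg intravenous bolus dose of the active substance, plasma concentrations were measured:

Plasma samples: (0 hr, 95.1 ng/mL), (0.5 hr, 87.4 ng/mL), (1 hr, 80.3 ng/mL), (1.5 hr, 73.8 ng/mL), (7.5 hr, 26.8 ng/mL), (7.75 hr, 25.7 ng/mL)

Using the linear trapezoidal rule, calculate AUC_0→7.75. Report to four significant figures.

Trapezoidal AUC_0→7.75:
  [0→0.5]: (95.1+87.4)/2 × 0.5 = 45.625
  [0.5→1]: (87.4+80.3)/2 × 0.5 = 41.925
  [1→1.5]: (80.3+73.8)/2 × 0.5 = 38.525
  [1.5→7.5]: (73.8+26.8)/2 × 6 = 301.8
  [7.5→7.75]: (26.8+25.7)/2 × 0.25 = 6.5625
  Sum = 434.4375 ng/mL·hr

AUC = 434.4 ng/mL·hr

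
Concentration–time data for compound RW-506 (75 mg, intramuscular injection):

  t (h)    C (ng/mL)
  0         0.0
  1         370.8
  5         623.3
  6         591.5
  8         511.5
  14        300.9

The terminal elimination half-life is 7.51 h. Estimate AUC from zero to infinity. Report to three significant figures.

AUC = 9580 ng/mL·h

Trapezoidal AUC_0→14:
  [0→1]: (0.0+370.8)/2 × 1 = 185.4
  [1→5]: (370.8+623.3)/2 × 4 = 1988.2
  [5→6]: (623.3+591.5)/2 × 1 = 607.4
  [6→8]: (591.5+511.5)/2 × 2 = 1103.0
  [8→14]: (511.5+300.9)/2 × 6 = 2437.2
  Sum = 6321.2 ng/mL·h
k_e = ln2 / t½ = 0.693147 / 7.51 = 0.0923 h^-1
Extrapolated tail: C_last / k_e = 300.9 / 0.0923 = 3260.022
AUC_0→∞ = 6321.2 + 3260.022 = 9581.222 ng/mL·h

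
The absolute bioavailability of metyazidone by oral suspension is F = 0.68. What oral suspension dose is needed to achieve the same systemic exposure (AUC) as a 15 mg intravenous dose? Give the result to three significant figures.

For equal systemic exposure: F × D_ev = D_iv
D_ev = D_iv / F = 15 / 0.68 = 22.0588 mg

D_oral = 22.1 mg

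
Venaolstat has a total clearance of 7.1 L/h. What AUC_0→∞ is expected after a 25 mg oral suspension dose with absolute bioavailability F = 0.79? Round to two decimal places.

AUC_0→∞ = F × Dose / CL
        = 0.79 × 25 / 7.1 = 2.78169 mg/L·h

AUC = 2.78 mg/L·h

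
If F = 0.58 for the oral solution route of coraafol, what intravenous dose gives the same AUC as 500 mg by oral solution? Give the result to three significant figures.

Systemic exposure from an extravascular dose = F × D_ev, so the equivalent IV dose is F × D_ev.
D_iv = F × D_ev = 0.58 × 500 = 290 mg

D_iv = 290 mg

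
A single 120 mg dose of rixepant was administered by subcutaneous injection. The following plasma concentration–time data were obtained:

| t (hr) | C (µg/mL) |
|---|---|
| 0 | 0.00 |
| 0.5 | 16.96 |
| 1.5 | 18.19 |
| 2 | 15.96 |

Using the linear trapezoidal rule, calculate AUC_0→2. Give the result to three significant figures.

AUC = 30.4 µg/mL·hr

Trapezoidal AUC_0→2:
  [0→0.5]: (0.00+16.96)/2 × 0.5 = 4.24
  [0.5→1.5]: (16.96+18.19)/2 × 1 = 17.575
  [1.5→2]: (18.19+15.96)/2 × 0.5 = 8.5375
  Sum = 30.3525 µg/mL·hr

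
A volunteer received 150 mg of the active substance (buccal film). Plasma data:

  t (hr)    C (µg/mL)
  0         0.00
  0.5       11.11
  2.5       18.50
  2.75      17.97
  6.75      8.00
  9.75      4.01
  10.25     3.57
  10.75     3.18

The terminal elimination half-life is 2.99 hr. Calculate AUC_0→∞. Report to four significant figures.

AUC = 124.2 µg/mL·hr

Trapezoidal AUC_0→10.75:
  [0→0.5]: (0.00+11.11)/2 × 0.5 = 2.7775
  [0.5→2.5]: (11.11+18.50)/2 × 2 = 29.61
  [2.5→2.75]: (18.50+17.97)/2 × 0.25 = 4.55875
  [2.75→6.75]: (17.97+8.00)/2 × 4 = 51.94
  [6.75→9.75]: (8.00+4.01)/2 × 3 = 18.015
  [9.75→10.25]: (4.01+3.57)/2 × 0.5 = 1.895
  [10.25→10.75]: (3.57+3.18)/2 × 0.5 = 1.6875
  Sum = 110.48375 µg/mL·hr
k_e = ln2 / t½ = 0.693147 / 2.99 = 0.2318 hr^-1
Extrapolated tail: C_last / k_e = 3.18 / 0.2318 = 13.719
AUC_0→∞ = 110.48375 + 13.719 = 124.20275 µg/mL·hr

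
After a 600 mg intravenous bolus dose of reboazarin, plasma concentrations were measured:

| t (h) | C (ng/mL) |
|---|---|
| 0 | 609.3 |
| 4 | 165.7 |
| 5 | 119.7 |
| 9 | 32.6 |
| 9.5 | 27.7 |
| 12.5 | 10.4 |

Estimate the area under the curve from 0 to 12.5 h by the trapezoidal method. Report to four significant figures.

AUC = 2070 ng/mL·h

Trapezoidal AUC_0→12.5:
  [0→4]: (609.3+165.7)/2 × 4 = 1550.0
  [4→5]: (165.7+119.7)/2 × 1 = 142.7
  [5→9]: (119.7+32.6)/2 × 4 = 304.6
  [9→9.5]: (32.6+27.7)/2 × 0.5 = 15.075
  [9.5→12.5]: (27.7+10.4)/2 × 3 = 57.15
  Sum = 2069.525 ng/mL·h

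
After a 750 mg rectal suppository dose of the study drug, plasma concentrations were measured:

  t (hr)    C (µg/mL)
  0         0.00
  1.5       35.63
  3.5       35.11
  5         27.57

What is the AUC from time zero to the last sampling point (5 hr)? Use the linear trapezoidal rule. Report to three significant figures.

AUC = 144 µg/mL·hr

Trapezoidal AUC_0→5:
  [0→1.5]: (0.00+35.63)/2 × 1.5 = 26.7225
  [1.5→3.5]: (35.63+35.11)/2 × 2 = 70.74
  [3.5→5]: (35.11+27.57)/2 × 1.5 = 47.01
  Sum = 144.4725 µg/mL·hr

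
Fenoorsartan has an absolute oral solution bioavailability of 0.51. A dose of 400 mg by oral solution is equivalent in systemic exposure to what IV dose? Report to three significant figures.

D_iv = 204 mg

Systemic exposure from an extravascular dose = F × D_ev, so the equivalent IV dose is F × D_ev.
D_iv = F × D_ev = 0.51 × 400 = 204 mg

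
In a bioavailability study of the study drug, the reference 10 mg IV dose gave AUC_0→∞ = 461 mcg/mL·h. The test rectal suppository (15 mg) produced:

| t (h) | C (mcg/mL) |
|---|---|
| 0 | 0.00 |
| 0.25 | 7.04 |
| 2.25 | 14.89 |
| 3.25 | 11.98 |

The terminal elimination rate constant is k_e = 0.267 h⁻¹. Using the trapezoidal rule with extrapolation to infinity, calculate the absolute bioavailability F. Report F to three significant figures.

Trapezoidal AUC_0→3.25 (rectal suppository):
  [0→0.25]: (0.00+7.04)/2 × 0.25 = 0.88
  [0.25→2.25]: (7.04+14.89)/2 × 2 = 21.93
  [2.25→3.25]: (14.89+11.98)/2 × 1 = 13.435
  Sum = 36.245 mcg/mL·h
Tail: C_last/k_e = 11.98/0.267 = 44.869
AUC_0→∞ (rectal suppository) = 36.245 + 44.869 = 81.114 mcg/mL·h
F = (AUC_ev/D_ev)/(AUC_iv/D_iv) = (81.114/15)/(461/10) = 5.4076/46.1 = 0.1173

F = 0.117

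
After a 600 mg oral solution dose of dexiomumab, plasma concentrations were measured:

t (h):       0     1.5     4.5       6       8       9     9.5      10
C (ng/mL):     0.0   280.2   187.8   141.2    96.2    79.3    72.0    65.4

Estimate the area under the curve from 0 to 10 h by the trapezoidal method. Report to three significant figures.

AUC = 1560 ng/mL·h

Trapezoidal AUC_0→10:
  [0→1.5]: (0.0+280.2)/2 × 1.5 = 210.15
  [1.5→4.5]: (280.2+187.8)/2 × 3 = 702.0
  [4.5→6]: (187.8+141.2)/2 × 1.5 = 246.75
  [6→8]: (141.2+96.2)/2 × 2 = 237.4
  [8→9]: (96.2+79.3)/2 × 1 = 87.75
  [9→9.5]: (79.3+72.0)/2 × 0.5 = 37.825
  [9.5→10]: (72.0+65.4)/2 × 0.5 = 34.35
  Sum = 1556.225 ng/mL·h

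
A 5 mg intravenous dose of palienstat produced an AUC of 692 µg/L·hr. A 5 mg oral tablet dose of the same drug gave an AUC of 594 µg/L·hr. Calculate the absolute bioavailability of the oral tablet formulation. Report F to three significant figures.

F = (AUC_ev / D_ev) / (AUC_iv / D_iv)
  = (594/5) / (692/5)
  = 118.8 / 138.4 = 0.8584

F = 0.858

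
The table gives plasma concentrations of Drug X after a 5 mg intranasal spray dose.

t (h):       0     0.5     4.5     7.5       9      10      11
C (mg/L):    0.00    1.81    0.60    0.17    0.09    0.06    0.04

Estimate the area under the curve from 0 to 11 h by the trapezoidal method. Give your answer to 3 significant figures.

Trapezoidal AUC_0→11:
  [0→0.5]: (0.00+1.81)/2 × 0.5 = 0.4525
  [0.5→4.5]: (1.81+0.60)/2 × 4 = 4.82
  [4.5→7.5]: (0.60+0.17)/2 × 3 = 1.155
  [7.5→9]: (0.17+0.09)/2 × 1.5 = 0.195
  [9→10]: (0.09+0.06)/2 × 1 = 0.075
  [10→11]: (0.06+0.04)/2 × 1 = 0.05
  Sum = 6.7475 mg/L·h

AUC = 6.75 mg/L·h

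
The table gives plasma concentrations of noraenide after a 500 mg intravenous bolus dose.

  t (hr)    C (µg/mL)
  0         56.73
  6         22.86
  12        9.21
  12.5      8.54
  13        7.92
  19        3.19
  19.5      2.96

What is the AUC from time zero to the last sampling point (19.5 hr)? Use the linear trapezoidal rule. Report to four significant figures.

AUC = 378.4 µg/mL·hr

Trapezoidal AUC_0→19.5:
  [0→6]: (56.73+22.86)/2 × 6 = 238.77
  [6→12]: (22.86+9.21)/2 × 6 = 96.21
  [12→12.5]: (9.21+8.54)/2 × 0.5 = 4.4375
  [12.5→13]: (8.54+7.92)/2 × 0.5 = 4.115
  [13→19]: (7.92+3.19)/2 × 6 = 33.33
  [19→19.5]: (3.19+2.96)/2 × 0.5 = 1.5375
  Sum = 378.4 µg/mL·hr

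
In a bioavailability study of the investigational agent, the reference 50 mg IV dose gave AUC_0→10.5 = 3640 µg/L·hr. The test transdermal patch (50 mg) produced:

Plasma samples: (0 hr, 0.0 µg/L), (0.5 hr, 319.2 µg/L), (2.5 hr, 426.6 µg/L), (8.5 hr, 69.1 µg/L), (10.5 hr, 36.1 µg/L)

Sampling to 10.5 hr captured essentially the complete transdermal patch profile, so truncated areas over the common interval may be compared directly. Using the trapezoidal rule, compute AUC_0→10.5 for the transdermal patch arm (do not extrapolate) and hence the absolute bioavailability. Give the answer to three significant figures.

F = 0.664

Trapezoidal AUC_0→10.5 (transdermal patch):
  [0→0.5]: (0.0+319.2)/2 × 0.5 = 79.8
  [0.5→2.5]: (319.2+426.6)/2 × 2 = 745.8
  [2.5→8.5]: (426.6+69.1)/2 × 6 = 1487.1
  [8.5→10.5]: (69.1+36.1)/2 × 2 = 105.2
  Sum = 2417.9 µg/L·hr
F = (AUC_ev/D_ev)/(AUC_iv/D_iv) = (2417.9/50)/(3640/50) = 48.358/72.8 = 0.6643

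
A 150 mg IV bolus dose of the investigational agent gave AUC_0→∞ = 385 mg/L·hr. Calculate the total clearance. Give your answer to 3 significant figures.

CL = Dose_iv / AUC_0→∞
   = 150 / 385 = 0.38961 L/hr

CL = 0.390 L/hr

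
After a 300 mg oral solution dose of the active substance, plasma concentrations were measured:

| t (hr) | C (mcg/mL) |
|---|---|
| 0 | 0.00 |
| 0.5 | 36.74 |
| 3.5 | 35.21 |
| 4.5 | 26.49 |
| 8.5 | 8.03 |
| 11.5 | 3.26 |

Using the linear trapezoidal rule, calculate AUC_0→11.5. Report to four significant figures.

Trapezoidal AUC_0→11.5:
  [0→0.5]: (0.00+36.74)/2 × 0.5 = 9.185
  [0.5→3.5]: (36.74+35.21)/2 × 3 = 107.925
  [3.5→4.5]: (35.21+26.49)/2 × 1 = 30.85
  [4.5→8.5]: (26.49+8.03)/2 × 4 = 69.04
  [8.5→11.5]: (8.03+3.26)/2 × 3 = 16.935
  Sum = 233.935 mcg/mL·hr

AUC = 233.9 mcg/mL·hr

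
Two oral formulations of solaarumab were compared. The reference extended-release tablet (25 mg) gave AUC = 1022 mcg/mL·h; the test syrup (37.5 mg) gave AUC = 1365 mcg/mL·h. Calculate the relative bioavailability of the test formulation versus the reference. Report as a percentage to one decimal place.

F_rel = (AUC_test/D_test) / (AUC_ref/D_ref)
      = (1365/37.5) / (1022/25)
      = 36.4 / 40.88 = 0.8904 = 89.04%

F_rel = 89.0%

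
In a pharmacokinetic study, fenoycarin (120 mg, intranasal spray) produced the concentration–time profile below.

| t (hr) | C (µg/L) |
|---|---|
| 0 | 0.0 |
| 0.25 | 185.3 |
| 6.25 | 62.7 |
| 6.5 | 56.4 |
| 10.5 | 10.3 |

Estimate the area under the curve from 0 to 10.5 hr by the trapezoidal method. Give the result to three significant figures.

Trapezoidal AUC_0→10.5:
  [0→0.25]: (0.0+185.3)/2 × 0.25 = 23.1625
  [0.25→6.25]: (185.3+62.7)/2 × 6 = 744.0
  [6.25→6.5]: (62.7+56.4)/2 × 0.25 = 14.8875
  [6.5→10.5]: (56.4+10.3)/2 × 4 = 133.4
  Sum = 915.45 µg/L·hr

AUC = 915 µg/L·hr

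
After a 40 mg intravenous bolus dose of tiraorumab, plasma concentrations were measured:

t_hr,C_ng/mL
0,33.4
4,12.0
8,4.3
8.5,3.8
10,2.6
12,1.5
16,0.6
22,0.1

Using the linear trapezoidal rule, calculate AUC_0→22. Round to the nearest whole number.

Trapezoidal AUC_0→22:
  [0→4]: (33.4+12.0)/2 × 4 = 90.8
  [4→8]: (12.0+4.3)/2 × 4 = 32.6
  [8→8.5]: (4.3+3.8)/2 × 0.5 = 2.025
  [8.5→10]: (3.8+2.6)/2 × 1.5 = 4.8
  [10→12]: (2.6+1.5)/2 × 2 = 4.1
  [12→16]: (1.5+0.6)/2 × 4 = 4.2
  [16→22]: (0.6+0.1)/2 × 6 = 2.1
  Sum = 140.625 ng/mL·hr

AUC = 141 ng/mL·hr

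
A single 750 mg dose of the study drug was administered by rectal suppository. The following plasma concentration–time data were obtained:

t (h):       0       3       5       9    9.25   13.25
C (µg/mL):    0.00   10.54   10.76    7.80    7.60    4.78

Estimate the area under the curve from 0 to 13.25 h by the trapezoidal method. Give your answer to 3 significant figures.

AUC = 101 µg/mL·h

Trapezoidal AUC_0→13.25:
  [0→3]: (0.00+10.54)/2 × 3 = 15.81
  [3→5]: (10.54+10.76)/2 × 2 = 21.3
  [5→9]: (10.76+7.80)/2 × 4 = 37.12
  [9→9.25]: (7.80+7.60)/2 × 0.25 = 1.925
  [9.25→13.25]: (7.60+4.78)/2 × 4 = 24.76
  Sum = 100.915 µg/mL·h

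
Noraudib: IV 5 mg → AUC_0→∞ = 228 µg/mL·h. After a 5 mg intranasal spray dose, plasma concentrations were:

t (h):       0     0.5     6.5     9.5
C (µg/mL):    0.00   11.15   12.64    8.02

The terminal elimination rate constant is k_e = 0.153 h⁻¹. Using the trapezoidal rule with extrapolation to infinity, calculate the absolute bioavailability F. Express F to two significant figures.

Trapezoidal AUC_0→9.5 (intranasal spray):
  [0→0.5]: (0.00+11.15)/2 × 0.5 = 2.7875
  [0.5→6.5]: (11.15+12.64)/2 × 6 = 71.37
  [6.5→9.5]: (12.64+8.02)/2 × 3 = 30.99
  Sum = 105.1475 µg/mL·h
Tail: C_last/k_e = 8.02/0.153 = 52.418
AUC_0→∞ (intranasal spray) = 105.1475 + 52.418 = 157.5655 µg/mL·h
F = (AUC_ev/D_ev)/(AUC_iv/D_iv) = (157.5655/5)/(228/5) = 31.5131/45.6 = 0.6911

F = 0.69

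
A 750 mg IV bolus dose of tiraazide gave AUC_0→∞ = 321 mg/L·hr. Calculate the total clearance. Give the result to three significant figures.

CL = 2.34 L/hr

CL = Dose_iv / AUC_0→∞
   = 750 / 321 = 2.33645 L/hr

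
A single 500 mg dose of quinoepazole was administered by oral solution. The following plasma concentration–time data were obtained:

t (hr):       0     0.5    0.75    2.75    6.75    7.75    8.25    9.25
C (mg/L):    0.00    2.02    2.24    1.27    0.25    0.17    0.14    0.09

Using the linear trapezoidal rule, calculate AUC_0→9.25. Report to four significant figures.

Trapezoidal AUC_0→9.25:
  [0→0.5]: (0.00+2.02)/2 × 0.5 = 0.505
  [0.5→0.75]: (2.02+2.24)/2 × 0.25 = 0.5325
  [0.75→2.75]: (2.24+1.27)/2 × 2 = 3.51
  [2.75→6.75]: (1.27+0.25)/2 × 4 = 3.04
  [6.75→7.75]: (0.25+0.17)/2 × 1 = 0.21
  [7.75→8.25]: (0.17+0.14)/2 × 0.5 = 0.0775
  [8.25→9.25]: (0.14+0.09)/2 × 1 = 0.115
  Sum = 7.99 mg/L·hr

AUC = 7.990 mg/L·hr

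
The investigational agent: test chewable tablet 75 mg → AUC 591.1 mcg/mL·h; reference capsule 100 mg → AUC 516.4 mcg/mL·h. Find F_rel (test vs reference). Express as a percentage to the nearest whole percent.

F_rel = (AUC_test/D_test) / (AUC_ref/D_ref)
      = (591.1/75) / (516.4/100)
      = 7.88133 / 5.164 = 1.5262 = 152.62%

F_rel = 153%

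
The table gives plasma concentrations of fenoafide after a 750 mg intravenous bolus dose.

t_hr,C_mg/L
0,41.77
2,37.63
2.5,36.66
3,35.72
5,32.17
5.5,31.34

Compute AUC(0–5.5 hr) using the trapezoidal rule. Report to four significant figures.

AUC = 199.8 mg/L·hr

Trapezoidal AUC_0→5.5:
  [0→2]: (41.77+37.63)/2 × 2 = 79.4
  [2→2.5]: (37.63+36.66)/2 × 0.5 = 18.5725
  [2.5→3]: (36.66+35.72)/2 × 0.5 = 18.095
  [3→5]: (35.72+32.17)/2 × 2 = 67.89
  [5→5.5]: (32.17+31.34)/2 × 0.5 = 15.8775
  Sum = 199.835 mg/L·hr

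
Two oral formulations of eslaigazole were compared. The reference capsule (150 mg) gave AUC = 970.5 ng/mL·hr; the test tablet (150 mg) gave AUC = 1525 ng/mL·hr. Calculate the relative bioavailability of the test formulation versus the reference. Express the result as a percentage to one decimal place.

F_rel = 157.1%

F_rel = (AUC_test/D_test) / (AUC_ref/D_ref)
      = (1525/150) / (970.5/150)
      = 10.1667 / 6.47 = 1.5714 = 157.14%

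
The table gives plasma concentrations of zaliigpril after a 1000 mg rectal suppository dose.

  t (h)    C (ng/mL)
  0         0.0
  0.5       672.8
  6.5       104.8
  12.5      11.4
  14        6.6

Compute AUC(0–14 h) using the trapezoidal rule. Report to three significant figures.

Trapezoidal AUC_0→14:
  [0→0.5]: (0.0+672.8)/2 × 0.5 = 168.2
  [0.5→6.5]: (672.8+104.8)/2 × 6 = 2332.8
  [6.5→12.5]: (104.8+11.4)/2 × 6 = 348.6
  [12.5→14]: (11.4+6.6)/2 × 1.5 = 13.5
  Sum = 2863.1 ng/mL·h

AUC = 2860 ng/mL·h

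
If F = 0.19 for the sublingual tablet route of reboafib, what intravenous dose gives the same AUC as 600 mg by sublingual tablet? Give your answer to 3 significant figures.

D_iv = 114 mg

Systemic exposure from an extravascular dose = F × D_ev, so the equivalent IV dose is F × D_ev.
D_iv = F × D_ev = 0.19 × 600 = 114 mg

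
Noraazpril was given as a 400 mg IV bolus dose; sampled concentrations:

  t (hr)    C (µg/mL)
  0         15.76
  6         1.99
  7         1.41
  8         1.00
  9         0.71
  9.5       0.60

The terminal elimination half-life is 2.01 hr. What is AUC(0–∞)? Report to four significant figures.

Trapezoidal AUC_0→9.5:
  [0→6]: (15.76+1.99)/2 × 6 = 53.25
  [6→7]: (1.99+1.41)/2 × 1 = 1.7
  [7→8]: (1.41+1.00)/2 × 1 = 1.205
  [8→9]: (1.00+0.71)/2 × 1 = 0.855
  [9→9.5]: (0.71+0.60)/2 × 0.5 = 0.3275
  Sum = 57.3375 µg/mL·hr
k_e = ln2 / t½ = 0.693147 / 2.01 = 0.3448 hr^-1
Extrapolated tail: C_last / k_e = 0.60 / 0.3448 = 1.740
AUC_0→∞ = 57.3375 + 1.740 = 59.0775 µg/mL·hr

AUC = 59.08 µg/mL·hr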